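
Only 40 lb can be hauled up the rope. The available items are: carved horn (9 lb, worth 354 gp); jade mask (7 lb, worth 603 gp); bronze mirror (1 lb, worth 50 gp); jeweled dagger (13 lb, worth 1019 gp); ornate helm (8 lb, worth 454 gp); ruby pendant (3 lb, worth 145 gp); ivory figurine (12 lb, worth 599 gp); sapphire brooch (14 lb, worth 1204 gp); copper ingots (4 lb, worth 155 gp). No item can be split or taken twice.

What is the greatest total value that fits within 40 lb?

By value per lb: jade mask 86.14, sapphire brooch 86.00, jeweled dagger 78.38, ornate helm 56.75 lead.
Greedy by ratio would take jade mask + bronze mirror + jeweled dagger + ruby pendant + sapphire brooch: 38 lb used, total 3021.
Dropping ruby pendant frees 3 lb; slotting in copper ingots (4 lb) lifts the total to 3031 at 39 lb.
Next best is jade mask + bronze mirror + jeweled dagger + ruby pendant + sapphire brooch at 3021 (38 lb) — short by 10.

3031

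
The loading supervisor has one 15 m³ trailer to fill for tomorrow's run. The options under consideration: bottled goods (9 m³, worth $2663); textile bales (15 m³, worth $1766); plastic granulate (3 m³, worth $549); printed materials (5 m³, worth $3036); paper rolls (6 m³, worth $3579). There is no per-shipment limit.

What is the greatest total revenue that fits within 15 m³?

By revenue per m³: printed materials 607.20, paper rolls 596.50, bottled goods 295.89 lead.
3×printed materials uses 15 of the 15 m³ and totals 9108.
No other feasible combination exceeds 9108.

9108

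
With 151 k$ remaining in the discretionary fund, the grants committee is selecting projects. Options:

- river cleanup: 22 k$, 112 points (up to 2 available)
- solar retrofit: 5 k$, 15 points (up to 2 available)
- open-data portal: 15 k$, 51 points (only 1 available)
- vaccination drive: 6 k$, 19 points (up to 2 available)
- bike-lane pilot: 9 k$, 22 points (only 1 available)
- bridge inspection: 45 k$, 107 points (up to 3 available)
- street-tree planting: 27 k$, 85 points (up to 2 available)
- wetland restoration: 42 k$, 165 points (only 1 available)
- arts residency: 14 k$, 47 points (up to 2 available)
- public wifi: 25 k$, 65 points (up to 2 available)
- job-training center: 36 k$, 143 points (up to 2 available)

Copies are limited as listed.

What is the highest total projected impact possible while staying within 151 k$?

630

Density check — river cleanup 5.09, job-training center 3.97, wetland restoration 3.93 are the best per k$.
Greedy by ratio would take 2×river cleanup + open-data portal + vaccination drive + arts residency + 2×job-training center: 151 k$ used, total 627.
Dropping vaccination drive and job-training center frees 42 k$; slotting in wetland restoration (42 k$) lifts the total to 630 at 151 k$.
No other feasible combination exceeds 630.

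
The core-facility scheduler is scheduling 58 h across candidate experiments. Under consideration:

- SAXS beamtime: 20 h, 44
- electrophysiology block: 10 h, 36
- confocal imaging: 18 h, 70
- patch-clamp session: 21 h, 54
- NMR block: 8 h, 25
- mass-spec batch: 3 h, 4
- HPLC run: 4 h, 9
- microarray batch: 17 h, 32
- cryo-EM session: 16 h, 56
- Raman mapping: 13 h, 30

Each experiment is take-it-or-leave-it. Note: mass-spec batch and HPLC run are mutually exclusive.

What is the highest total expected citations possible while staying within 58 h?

Electrophysiology block + confocal imaging + NMR block + HPLC run + cryo-EM session uses 56 of the 58 h and totals 196.
The closest alternative, electrophysiology block + confocal imaging + cryo-EM session + Raman mapping, reaches only 192.

196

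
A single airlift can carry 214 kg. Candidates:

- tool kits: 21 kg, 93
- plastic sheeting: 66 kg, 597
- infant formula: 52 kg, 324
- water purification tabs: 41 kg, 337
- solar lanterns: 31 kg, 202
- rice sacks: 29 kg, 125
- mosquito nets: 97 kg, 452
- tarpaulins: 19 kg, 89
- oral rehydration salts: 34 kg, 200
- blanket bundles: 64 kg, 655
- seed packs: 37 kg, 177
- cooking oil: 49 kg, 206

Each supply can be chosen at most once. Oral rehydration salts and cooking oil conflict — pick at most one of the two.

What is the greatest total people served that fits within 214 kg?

1791

The ratio ordering already packs tightly: plastic sheeting + water purification tabs + solar lanterns + blanket bundles, 202 kg, 1791.
Every other selection either busts 214 kg or breaks a pairing rule or fails to beat 1791.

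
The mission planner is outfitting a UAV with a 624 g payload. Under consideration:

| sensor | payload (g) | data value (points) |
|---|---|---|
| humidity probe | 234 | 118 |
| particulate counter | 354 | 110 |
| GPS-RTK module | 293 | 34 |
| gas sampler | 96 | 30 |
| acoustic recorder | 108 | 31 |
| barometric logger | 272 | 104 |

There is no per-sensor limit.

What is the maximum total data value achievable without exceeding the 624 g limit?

Filling by ratio: 2×humidity probe + gas sampler for 266, with 60 g left unused.
Replace gas sampler with acoustic recorder: the trade gains 1 net, giving 267 at 576 g.
Nothing else within 624 g beats 267.

267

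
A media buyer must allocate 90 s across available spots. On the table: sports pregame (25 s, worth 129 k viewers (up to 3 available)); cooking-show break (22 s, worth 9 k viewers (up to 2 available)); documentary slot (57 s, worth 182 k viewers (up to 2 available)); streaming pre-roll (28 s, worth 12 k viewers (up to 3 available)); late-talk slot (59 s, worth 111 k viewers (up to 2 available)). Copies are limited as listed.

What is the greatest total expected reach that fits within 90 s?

387

Density check — sports pregame 5.16, documentary slot 3.19, late-talk slot 1.88 are the best per s.
Best packing: 3×sports pregame — 75 s, 387 total.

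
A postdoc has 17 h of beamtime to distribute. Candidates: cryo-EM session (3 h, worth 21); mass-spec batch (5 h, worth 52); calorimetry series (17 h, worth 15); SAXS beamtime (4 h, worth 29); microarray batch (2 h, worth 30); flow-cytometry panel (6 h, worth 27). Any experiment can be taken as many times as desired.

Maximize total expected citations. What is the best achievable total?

240

Ranking by ratio (expected citations/h): microarray batch 15.00, mass-spec batch 10.40, SAXS beamtime 7.25.
8×microarray batch uses 16 of the 17 h and totals 240.
The spare 1 h is too small for any remaining experiment, and no exchange beats 240.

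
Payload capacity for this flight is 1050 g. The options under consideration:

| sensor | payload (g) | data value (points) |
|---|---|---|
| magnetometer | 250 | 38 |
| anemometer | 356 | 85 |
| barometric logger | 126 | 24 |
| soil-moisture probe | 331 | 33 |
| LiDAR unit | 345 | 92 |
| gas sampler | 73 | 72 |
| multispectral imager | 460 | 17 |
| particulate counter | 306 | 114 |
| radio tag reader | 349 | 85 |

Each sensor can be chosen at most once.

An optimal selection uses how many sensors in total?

4

Best achievable data value is 316.
magnetometer + LiDAR unit + gas sampler + particulate counter hits 316 at 974 g.
Every optimal selection uses 4 sensors.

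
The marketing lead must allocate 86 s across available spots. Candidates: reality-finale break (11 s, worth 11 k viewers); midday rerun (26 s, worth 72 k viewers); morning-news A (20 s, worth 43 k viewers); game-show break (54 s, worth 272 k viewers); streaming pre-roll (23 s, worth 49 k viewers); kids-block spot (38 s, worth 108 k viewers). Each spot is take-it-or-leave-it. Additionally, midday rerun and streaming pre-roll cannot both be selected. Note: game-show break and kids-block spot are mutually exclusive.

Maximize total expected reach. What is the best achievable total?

344

The ratio ordering already packs tightly: midday rerun + game-show break, 80 s, 344.
Next best is reality-finale break + morning-news A + game-show break at 326 (85 s) — short by 18.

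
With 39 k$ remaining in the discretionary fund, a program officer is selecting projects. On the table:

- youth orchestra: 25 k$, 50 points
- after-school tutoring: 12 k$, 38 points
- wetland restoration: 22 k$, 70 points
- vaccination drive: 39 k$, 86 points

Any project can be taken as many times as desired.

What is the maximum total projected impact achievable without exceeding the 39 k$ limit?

Ranking by ratio (projected impact/k$): wetland restoration 3.18, after-school tutoring 3.17, vaccination drive 2.21.
Greedy by ratio would take after-school tutoring + wetland restoration: 34 k$ used, total 108.
Dropping wetland restoration frees 22 k$; slotting in 2×after-school tutoring (24 k$) lifts the total to 114 at 36 k$.
That's the maximum — no swap from here does better than 114.

114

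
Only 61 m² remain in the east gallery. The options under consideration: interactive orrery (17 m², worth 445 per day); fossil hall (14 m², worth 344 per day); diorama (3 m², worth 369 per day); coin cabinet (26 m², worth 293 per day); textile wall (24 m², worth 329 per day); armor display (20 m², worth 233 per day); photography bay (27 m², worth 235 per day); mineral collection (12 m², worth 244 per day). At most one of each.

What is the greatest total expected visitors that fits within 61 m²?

Filling by ratio: interactive orrery + fossil hall + diorama + mineral collection for 1402, with 15 m² left unused.
Replace mineral collection with textile wall: the trade gains 85 net, giving 1487 at 58 m².

1487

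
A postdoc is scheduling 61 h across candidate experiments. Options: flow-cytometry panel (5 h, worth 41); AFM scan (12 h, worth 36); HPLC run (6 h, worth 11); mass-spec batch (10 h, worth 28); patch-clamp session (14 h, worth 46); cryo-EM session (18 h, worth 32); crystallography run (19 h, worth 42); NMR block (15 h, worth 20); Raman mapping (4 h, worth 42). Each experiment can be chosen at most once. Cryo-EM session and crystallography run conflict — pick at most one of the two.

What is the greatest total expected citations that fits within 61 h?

Density check — Raman mapping 10.50, flow-cytometry panel 8.20, patch-clamp session 3.29, AFM scan 3.00 are the best per h.
The ratio heuristic lands on flow-cytometry panel + AFM scan + HPLC run + mass-spec batch + patch-clamp session + Raman mapping (204) but leaves 10 h idle.
Replace mass-spec batch with crystallography run: the trade gains 14 net, giving 218 at 60 h.
The closest alternative, flow-cytometry panel + AFM scan + mass-spec batch + patch-clamp session + NMR block + Raman mapping, reaches only 213.

218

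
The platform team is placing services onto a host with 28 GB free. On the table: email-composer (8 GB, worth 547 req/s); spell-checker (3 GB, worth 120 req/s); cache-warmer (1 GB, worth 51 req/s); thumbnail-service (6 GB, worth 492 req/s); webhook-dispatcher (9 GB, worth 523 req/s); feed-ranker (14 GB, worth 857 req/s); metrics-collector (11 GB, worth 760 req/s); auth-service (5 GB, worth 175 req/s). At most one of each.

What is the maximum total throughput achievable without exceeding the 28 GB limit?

Filling by ratio: email-composer + cache-warmer + thumbnail-service + metrics-collector for 1850, with 2 GB left unused.
Dropping cache-warmer frees 1 GB; slotting in spell-checker (3 GB) lifts the total to 1919 at 28 GB.
The closest alternative, email-composer + thumbnail-service + feed-ranker, reaches only 1896.

1919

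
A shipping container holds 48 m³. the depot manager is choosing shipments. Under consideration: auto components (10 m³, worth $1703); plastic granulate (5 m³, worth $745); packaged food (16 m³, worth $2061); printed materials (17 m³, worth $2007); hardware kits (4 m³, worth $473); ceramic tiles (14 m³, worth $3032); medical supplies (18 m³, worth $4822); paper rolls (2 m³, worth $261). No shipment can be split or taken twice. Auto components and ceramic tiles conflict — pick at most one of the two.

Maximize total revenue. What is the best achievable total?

Density check — medical supplies 267.89, ceramic tiles 216.57, auto components 170.30, plastic granulate 149.00 are the best per m³.
Taking packaged food + ceramic tiles + medical supplies: 48 m³ used, 9915 in revenue.
That's the maximum — no feasible swap from here does better than 9915.

9915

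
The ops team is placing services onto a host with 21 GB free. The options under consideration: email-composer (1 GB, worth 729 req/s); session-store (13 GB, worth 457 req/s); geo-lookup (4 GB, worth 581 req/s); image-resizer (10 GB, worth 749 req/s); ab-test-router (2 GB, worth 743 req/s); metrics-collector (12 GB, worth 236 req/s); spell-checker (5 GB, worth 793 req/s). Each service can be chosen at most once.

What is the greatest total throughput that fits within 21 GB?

3014

Taking the top-ratio services first gives email-composer + geo-lookup + ab-test-router + spell-checker for 2846 (12 GB).
The 4 GB tied up in geo-lookup is better spent on image-resizer — total rises to 3014 (18 GB).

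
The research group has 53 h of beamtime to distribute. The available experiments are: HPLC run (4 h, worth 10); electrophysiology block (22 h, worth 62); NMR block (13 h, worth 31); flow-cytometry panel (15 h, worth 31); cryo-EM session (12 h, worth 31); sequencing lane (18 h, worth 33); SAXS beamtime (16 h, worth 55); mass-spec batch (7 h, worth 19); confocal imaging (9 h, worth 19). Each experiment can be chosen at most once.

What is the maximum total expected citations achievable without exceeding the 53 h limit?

Filling by ratio: HPLC run + electrophysiology block + SAXS beamtime + mass-spec batch for 146, with 4 h left unused.
Replace HPLC run and mass-spec batch with NMR block: the trade gains 2 net, giving 148 at 51 h.

148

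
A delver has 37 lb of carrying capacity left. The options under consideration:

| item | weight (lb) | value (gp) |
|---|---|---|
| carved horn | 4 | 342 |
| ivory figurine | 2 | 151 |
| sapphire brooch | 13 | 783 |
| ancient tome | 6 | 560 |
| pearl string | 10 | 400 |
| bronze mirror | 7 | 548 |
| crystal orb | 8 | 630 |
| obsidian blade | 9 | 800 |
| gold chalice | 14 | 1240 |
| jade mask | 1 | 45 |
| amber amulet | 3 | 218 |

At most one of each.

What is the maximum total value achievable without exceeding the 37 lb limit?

3230

The ratio heuristic lands on carved horn + ivory figurine + ancient tome + obsidian blade + gold chalice + jade mask (3138) but leaves 1 lb idle.
Dropping carved horn and ivory figurine and jade mask frees 7 lb; slotting in crystal orb (8 lb) lifts the total to 3230 at 37 lb.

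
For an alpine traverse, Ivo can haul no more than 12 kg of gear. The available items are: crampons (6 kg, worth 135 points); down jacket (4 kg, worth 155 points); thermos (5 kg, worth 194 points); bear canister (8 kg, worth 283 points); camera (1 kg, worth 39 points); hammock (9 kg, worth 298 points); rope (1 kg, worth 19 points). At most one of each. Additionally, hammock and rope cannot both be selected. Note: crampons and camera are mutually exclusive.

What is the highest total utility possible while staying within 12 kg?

438

Filling by ratio: down jacket + thermos + camera + rope for 407, with 1 kg left unused.
The 7 kg tied up in thermos and camera and rope is better spent on bear canister — total rises to 438 (12 kg).
Next best is down jacket + thermos + camera + rope at 407 (11 kg) — short by 31.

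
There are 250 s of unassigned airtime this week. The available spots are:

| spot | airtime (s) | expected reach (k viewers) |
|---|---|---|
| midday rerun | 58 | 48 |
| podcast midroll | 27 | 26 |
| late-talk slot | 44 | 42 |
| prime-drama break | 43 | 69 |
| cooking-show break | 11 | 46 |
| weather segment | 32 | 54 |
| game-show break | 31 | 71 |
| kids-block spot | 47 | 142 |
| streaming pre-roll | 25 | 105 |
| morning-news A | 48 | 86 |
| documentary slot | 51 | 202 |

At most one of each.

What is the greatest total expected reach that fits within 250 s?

706

Cooking-show break + weather segment + game-show break + kids-block spot + streaming pre-roll + morning-news A + documentary slot uses 245 of the 250 s and totals 706.
Every other selection either busts 250 s or fails to beat 706.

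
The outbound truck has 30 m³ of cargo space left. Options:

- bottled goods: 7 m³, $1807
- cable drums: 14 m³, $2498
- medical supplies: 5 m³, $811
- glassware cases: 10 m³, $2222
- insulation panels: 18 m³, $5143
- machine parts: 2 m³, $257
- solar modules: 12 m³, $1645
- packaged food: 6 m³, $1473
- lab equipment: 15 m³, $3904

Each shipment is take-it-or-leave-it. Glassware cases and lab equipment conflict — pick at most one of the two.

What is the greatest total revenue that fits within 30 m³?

7761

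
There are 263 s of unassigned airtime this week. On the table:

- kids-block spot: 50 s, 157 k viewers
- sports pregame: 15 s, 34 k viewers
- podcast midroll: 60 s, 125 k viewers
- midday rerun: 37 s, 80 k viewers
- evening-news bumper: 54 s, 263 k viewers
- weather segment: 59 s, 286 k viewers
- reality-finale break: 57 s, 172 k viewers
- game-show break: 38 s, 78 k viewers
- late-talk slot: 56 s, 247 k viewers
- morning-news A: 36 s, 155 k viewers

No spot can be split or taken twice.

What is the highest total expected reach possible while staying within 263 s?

1123

Greedy by ratio would take kids-block spot + evening-news bumper + weather segment + late-talk slot + morning-news A: 255 s used, total 1108.
Dropping kids-block spot frees 50 s; slotting in reality-finale break (57 s) lifts the total to 1123 at 262 s.
Runner-up kids-block spot + evening-news bumper + weather segment + late-talk slot + morning-news A tops out at 1108.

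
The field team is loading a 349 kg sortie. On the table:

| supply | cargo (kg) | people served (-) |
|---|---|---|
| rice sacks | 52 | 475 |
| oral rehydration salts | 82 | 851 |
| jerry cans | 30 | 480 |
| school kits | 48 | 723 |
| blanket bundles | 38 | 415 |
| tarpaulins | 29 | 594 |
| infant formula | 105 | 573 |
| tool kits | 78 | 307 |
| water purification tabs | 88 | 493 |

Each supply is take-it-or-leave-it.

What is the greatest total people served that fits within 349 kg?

3696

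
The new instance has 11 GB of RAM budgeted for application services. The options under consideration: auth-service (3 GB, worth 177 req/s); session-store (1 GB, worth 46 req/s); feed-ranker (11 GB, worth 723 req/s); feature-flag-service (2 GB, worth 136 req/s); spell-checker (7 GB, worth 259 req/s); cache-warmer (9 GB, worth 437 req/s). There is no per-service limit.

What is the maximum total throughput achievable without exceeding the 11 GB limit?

Density check — feature-flag-service 68.00, feed-ranker 65.73, auth-service 59.00 are the best per GB.
Best packing: session-store + 5×feature-flag-service — 11 GB, 726 total.
No other feasible combination exceeds 726.

726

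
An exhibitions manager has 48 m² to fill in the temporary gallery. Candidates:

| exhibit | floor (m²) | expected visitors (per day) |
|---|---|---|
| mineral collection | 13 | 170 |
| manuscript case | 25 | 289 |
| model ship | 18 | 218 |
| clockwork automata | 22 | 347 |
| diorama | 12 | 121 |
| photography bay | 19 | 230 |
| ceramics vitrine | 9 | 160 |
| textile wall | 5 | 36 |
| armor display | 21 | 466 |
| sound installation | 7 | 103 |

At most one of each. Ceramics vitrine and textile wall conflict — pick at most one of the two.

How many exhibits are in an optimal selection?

3

The maximum expected visitors within 48 m² is 849.
One optimal bundle: clockwork automata + textile wall + armor display (48 m²).
Every optimal selection uses 3 exhibits.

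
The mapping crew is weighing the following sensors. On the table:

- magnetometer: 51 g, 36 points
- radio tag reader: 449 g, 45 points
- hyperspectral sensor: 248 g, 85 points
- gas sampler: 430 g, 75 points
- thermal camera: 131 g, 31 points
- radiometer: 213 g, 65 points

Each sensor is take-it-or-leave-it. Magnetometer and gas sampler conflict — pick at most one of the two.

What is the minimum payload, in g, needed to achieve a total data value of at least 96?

Look for the lowest-payload combination reaching 96.
magnetometer + radiometer reaches 101 using 264 g.
Below 264 g the best achievable stays under 96.

264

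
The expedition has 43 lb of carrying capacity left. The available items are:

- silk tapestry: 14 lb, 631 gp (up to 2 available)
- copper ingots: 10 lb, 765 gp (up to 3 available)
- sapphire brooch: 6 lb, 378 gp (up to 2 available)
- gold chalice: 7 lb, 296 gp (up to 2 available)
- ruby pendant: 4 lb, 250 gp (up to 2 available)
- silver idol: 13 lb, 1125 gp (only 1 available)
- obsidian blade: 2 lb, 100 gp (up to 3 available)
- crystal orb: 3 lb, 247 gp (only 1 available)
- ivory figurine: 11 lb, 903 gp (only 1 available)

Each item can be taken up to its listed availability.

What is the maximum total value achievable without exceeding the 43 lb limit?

3420

Greedy by ratio would take copper ingots + sapphire brooch + silver idol + crystal orb + ivory figurine: 43 lb used, total 3418.
Dropping sapphire brooch and crystal orb and ivory figurine frees 20 lb; slotting in 2×copper ingots (20 lb) lifts the total to 3420 at 43 lb.
That's the maximum — no swap from here does better than 3420.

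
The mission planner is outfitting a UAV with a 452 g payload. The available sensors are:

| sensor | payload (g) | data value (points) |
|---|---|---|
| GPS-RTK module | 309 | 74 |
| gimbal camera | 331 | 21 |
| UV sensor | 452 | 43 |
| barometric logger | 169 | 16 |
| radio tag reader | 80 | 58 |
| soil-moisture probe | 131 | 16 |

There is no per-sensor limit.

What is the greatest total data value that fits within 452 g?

290

Density check — radio tag reader 0.72, GPS-RTK module 0.24, soil-moisture probe 0.12 are the best per g.
The ratio ordering already packs tightly: 5×radio tag reader, 400 g, 290.
Nothing else within 452 g beats 290.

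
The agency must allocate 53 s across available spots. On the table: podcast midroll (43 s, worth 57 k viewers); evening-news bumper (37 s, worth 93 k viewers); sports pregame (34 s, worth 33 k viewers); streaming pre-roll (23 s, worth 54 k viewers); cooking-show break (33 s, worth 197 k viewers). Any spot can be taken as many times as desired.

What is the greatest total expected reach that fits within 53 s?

197

The ratio ordering already packs tightly: cooking-show break, 33 s, 197.
Every other selection either busts 53 s or fails to beat 197.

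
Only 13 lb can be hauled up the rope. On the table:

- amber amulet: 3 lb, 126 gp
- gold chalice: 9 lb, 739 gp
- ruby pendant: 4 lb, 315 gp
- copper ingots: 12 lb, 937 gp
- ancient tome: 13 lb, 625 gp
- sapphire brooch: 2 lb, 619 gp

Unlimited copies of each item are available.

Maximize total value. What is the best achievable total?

3714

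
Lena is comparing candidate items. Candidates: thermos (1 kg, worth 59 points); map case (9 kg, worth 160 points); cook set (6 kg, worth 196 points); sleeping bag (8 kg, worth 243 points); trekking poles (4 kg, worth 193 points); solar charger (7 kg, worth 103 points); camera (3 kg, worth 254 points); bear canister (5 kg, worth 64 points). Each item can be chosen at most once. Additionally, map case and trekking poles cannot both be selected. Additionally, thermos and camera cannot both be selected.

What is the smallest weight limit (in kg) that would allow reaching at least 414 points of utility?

7

Need the lightest bundle worth ≥ 414.
trekking poles + camera reaches 447 using 7 kg.
No combination under 7 kg hits 414.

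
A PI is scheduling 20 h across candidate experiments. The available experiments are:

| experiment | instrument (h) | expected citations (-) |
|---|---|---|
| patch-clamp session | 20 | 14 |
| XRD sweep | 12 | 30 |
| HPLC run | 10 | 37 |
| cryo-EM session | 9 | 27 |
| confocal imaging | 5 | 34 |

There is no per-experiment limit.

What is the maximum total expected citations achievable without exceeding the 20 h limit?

Taking 4×confocal imaging: 20 h used, 136 in expected citations.
No other feasible combination exceeds 136.

136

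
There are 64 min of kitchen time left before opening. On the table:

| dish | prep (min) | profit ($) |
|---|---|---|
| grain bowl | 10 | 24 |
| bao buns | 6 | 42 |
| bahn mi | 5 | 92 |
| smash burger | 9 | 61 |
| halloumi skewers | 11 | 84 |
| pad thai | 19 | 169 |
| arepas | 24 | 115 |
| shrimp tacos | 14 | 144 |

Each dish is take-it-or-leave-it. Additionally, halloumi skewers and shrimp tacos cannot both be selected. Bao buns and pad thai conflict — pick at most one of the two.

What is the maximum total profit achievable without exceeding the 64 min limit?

Density check — bahn mi 18.40, shrimp tacos 10.29, pad thai 8.89, halloumi skewers 7.64 are the best per min.
Best packing: bahn mi + pad thai + arepas + shrimp tacos — 62 min, 520 total.

520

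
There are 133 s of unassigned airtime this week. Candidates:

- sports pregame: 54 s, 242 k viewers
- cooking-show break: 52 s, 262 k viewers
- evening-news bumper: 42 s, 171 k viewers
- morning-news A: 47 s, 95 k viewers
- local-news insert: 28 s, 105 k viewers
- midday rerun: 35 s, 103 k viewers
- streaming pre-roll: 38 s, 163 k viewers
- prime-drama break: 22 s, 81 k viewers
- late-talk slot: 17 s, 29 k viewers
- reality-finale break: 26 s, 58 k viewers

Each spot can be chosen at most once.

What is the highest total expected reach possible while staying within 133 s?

Density check — cooking-show break 5.04, sports pregame 4.48, streaming pre-roll 4.29, evening-news bumper 4.07 are the best per s.
The ratio heuristic lands on sports pregame + cooking-show break + prime-drama break (585) but leaves 5 s idle.
Replace sports pregame and prime-drama break with evening-news bumper + streaming pre-roll: the trade gains 11 net, giving 596 at 132 s.
Every other selection either busts 133 s or fails to beat 596.

596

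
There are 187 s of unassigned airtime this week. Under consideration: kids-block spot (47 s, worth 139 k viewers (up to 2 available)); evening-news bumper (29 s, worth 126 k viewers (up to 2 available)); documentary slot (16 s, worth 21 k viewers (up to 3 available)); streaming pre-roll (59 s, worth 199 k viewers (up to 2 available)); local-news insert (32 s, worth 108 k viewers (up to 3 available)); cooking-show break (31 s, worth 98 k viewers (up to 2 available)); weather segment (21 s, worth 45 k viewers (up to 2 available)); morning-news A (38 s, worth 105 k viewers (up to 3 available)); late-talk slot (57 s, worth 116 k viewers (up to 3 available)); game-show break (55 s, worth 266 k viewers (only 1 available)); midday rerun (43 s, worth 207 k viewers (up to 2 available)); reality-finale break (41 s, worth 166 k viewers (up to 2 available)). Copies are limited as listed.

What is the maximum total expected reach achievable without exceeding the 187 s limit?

846

Taking the top-ratio spots first gives evening-news bumper + documentary slot + game-show break + 2×midday rerun for 827 (186 s).
Replace evening-news bumper and documentary slot with reality-finale break: the trade gains 19 net, giving 846 at 182 s.
No other feasible combination exceeds 846.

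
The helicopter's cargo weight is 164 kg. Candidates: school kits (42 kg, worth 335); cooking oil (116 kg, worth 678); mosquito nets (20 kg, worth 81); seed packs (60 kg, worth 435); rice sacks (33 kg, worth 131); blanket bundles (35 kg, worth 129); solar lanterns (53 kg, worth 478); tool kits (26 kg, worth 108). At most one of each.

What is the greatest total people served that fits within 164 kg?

1248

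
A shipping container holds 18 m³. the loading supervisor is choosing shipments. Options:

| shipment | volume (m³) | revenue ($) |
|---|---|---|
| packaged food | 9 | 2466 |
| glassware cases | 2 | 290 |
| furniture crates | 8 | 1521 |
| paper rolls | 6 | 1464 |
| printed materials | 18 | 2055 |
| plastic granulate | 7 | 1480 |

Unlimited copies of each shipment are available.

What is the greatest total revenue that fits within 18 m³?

4932

The ratio ordering already packs tightly: 2×packaged food, 18 m³, 4932.
That's the maximum — no swap from here does better than 4932.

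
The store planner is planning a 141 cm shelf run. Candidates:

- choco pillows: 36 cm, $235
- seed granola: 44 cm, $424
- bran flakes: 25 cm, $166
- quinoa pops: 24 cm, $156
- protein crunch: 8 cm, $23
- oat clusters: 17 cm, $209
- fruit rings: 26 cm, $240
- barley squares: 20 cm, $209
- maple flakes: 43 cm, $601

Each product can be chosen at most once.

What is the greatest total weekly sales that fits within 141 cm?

The ratio heuristic lands on seed granola + protein crunch + oat clusters + barley squares + maple flakes (1466) but leaves 9 cm idle.
The 20 cm tied up in barley squares is better spent on fruit rings — total rises to 1497 (138 cm).
The spare 3 cm is too small for any remaining product, and no exchange beats 1497.

1497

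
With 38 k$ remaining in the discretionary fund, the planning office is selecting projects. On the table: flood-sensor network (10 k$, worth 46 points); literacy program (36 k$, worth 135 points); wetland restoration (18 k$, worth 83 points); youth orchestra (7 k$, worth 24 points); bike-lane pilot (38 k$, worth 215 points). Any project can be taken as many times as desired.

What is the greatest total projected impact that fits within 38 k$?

215

Bike-lane pilot uses 38 of the 38 k$ and totals 215.
Nothing else within 38 k$ beats 215.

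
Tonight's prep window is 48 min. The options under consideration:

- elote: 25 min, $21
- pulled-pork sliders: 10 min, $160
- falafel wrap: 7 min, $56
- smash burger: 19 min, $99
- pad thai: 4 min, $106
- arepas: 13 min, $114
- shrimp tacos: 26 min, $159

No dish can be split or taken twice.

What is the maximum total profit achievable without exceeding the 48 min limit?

By profit per min: pad thai 26.50, pulled-pork sliders 16.00, arepas 8.77, falafel wrap 8.00 lead.
A density-first pass picks pulled-pork sliders + falafel wrap + pad thai + arepas — 436 at 34 min.
The 13 min tied up in arepas is better spent on shrimp tacos — total rises to 481 (47 min).
An exhaustive check of the 128 subsets confirms 481.

481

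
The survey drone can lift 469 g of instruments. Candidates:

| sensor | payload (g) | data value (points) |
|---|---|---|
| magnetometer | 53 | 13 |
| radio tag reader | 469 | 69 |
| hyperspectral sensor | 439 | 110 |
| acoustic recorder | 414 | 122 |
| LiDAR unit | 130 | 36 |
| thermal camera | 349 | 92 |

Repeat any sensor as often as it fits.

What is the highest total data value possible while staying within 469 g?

135

Ranking by ratio (data value/g): acoustic recorder 0.29, LiDAR unit 0.28, thermal camera 0.26, hyperspectral sensor 0.25.
Magnetometer + acoustic recorder uses 467 of the 469 g and totals 135.
Nothing else within 469 g beats 135.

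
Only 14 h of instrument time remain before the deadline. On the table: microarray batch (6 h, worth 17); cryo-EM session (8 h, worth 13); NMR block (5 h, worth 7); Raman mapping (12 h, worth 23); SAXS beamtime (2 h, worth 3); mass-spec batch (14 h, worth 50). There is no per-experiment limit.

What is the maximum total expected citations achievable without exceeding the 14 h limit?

50

Density check — mass-spec batch 3.57, microarray batch 2.83, Raman mapping 1.92, cryo-EM session 1.62 are the best per h.
The ratio ordering already packs tightly: mass-spec batch, 14 h, 50.
Every other selection either busts 14 h or fails to beat 50.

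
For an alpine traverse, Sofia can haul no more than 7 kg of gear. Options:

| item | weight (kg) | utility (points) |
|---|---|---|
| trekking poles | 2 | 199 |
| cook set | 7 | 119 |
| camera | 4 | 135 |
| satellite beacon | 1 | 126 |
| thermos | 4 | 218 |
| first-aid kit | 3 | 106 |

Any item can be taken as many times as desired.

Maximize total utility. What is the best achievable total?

Best packing: 7×satellite beacon — 7 kg, 882 total.
That's the maximum — no swap from here does better than 882.

882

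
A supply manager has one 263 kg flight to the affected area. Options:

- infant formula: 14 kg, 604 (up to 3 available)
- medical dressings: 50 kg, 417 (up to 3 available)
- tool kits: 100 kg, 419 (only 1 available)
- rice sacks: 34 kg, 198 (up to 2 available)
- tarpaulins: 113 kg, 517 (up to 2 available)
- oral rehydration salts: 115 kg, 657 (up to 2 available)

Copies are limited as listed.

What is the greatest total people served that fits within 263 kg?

3459

Best packing: 3×infant formula + 3×medical dressings + 2×rice sacks — 260 kg, 3459 total.
That's the maximum — no swap from here does better than 3459.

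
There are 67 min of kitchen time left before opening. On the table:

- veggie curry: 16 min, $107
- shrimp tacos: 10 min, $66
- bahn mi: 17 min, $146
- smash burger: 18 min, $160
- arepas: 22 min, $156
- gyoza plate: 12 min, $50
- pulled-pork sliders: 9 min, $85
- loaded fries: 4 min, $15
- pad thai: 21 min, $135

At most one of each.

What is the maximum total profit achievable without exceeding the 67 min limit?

Best packing: bahn mi + smash burger + arepas + pulled-pork sliders — 66 min, 547 total.
Runner-up shrimp tacos + bahn mi + smash burger + arepas tops out at 528.

547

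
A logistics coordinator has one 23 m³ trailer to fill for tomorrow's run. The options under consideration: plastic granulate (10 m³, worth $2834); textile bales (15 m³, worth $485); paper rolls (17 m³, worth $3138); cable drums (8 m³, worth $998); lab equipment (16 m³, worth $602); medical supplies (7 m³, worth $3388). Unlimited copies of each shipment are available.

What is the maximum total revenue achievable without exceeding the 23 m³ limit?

10164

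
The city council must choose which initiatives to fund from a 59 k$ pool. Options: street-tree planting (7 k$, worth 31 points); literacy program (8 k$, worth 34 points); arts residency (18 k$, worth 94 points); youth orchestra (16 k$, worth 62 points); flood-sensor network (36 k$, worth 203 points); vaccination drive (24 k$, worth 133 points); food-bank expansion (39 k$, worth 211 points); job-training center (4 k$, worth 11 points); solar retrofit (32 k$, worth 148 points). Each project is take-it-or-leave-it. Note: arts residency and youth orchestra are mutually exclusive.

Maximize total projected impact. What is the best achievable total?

Taking arts residency + flood-sensor network + job-training center: 58 k$ used, 308 in projected impact.
The closest alternative, arts residency + food-bank expansion, reaches only 305.

308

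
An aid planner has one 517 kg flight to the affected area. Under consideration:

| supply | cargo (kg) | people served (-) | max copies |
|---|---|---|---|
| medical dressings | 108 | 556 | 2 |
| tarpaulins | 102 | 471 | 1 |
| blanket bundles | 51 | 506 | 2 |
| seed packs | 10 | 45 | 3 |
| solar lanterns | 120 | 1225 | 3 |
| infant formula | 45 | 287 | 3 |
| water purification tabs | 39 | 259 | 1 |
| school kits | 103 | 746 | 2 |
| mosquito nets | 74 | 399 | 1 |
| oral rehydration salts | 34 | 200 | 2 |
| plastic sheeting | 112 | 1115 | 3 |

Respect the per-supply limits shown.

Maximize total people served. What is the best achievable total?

5186

Filling by ratio: 3×solar lanterns + water purification tabs + plastic sheeting for 5049, with 6 kg left unused.
The 159 kg tied up in solar lanterns and water purification tabs is better spent on blanket bundles + plastic sheeting — total rises to 5186 (515 kg).
No other feasible combination exceeds 5186.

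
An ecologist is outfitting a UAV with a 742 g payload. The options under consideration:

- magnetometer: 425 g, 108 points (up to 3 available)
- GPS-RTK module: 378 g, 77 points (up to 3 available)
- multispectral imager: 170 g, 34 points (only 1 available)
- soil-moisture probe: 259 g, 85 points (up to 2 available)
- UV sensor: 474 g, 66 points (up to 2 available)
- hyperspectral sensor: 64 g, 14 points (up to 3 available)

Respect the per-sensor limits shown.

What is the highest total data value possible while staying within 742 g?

212

Ranking by ratio (data value/g): soil-moisture probe 0.33, magnetometer 0.25, hyperspectral sensor 0.22.
2×soil-moisture probe + 3×hyperspectral sensor uses 710 of the 742 g and totals 212.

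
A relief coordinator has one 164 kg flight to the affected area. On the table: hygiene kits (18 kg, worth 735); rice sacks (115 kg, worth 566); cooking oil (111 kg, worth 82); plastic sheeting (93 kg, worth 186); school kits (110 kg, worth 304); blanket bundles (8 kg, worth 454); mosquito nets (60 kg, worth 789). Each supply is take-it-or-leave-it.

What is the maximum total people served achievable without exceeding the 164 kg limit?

1978

Ranking by ratio (people served/kg): blanket bundles 56.75, hygiene kits 40.83, mosquito nets 13.15, rice sacks 4.92.
Hygiene kits + blanket bundles + mosquito nets uses 86 of the 164 kg and totals 1978.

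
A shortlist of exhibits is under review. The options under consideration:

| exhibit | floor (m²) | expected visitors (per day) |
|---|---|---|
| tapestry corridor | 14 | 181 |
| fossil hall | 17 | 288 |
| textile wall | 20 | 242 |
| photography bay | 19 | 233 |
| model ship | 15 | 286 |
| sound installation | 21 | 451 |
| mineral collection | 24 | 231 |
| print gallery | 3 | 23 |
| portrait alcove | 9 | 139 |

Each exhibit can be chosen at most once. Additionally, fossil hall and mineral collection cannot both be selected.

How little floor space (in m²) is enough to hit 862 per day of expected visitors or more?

45

Look for the lowest-floor combination reaching 862.
model ship + sound installation + portrait alcove reaches 876 using 45 m².
No combination under 45 m² hits 862.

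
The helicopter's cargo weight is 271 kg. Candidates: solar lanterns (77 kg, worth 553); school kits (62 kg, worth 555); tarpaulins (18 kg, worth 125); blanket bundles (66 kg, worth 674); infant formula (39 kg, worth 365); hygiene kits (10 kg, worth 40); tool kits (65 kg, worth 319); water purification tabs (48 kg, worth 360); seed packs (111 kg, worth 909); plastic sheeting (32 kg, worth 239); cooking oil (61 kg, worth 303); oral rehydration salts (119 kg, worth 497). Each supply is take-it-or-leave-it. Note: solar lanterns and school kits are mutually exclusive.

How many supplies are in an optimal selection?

The maximum people served within 271 kg is 2377.
One optimal bundle: school kits + blanket bundles + seed packs + plastic sheeting (271 kg).
All optima have 4 supplies.

4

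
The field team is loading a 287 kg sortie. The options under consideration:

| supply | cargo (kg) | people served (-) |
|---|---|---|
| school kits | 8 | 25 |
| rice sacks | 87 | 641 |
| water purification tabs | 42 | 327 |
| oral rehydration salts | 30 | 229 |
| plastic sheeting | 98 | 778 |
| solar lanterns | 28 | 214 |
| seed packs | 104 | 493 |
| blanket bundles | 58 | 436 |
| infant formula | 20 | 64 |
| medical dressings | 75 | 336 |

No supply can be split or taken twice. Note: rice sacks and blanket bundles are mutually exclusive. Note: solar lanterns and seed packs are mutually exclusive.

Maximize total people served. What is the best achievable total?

2189

Ranking by ratio (people served/kg): plastic sheeting 7.94, water purification tabs 7.79, solar lanterns 7.64, oral rehydration salts 7.63.
Filling by ratio: school kits + water purification tabs + oral rehydration salts + plastic sheeting + solar lanterns + blanket bundles + infant formula for 2073, with 3 kg left unused.
Dropping school kits and blanket bundles and infant formula frees 86 kg; slotting in rice sacks (87 kg) lifts the total to 2189 at 285 kg.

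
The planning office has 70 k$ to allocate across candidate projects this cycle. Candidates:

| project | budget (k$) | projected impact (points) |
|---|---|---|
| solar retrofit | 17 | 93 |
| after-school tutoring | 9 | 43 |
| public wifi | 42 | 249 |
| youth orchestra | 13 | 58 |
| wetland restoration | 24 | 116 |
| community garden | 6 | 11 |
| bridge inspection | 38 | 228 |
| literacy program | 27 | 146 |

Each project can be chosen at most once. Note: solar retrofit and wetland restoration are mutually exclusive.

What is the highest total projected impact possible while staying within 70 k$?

395

A density-first pass picks solar retrofit + after-school tutoring + community garden + bridge inspection — 375 at 70 k$.
Reworking the packing: public wifi + literacy program uses 69 k$ and improves the total to 395.
The spare 1 k$ is too small for any remaining project, and no feasible exchange beats 395.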